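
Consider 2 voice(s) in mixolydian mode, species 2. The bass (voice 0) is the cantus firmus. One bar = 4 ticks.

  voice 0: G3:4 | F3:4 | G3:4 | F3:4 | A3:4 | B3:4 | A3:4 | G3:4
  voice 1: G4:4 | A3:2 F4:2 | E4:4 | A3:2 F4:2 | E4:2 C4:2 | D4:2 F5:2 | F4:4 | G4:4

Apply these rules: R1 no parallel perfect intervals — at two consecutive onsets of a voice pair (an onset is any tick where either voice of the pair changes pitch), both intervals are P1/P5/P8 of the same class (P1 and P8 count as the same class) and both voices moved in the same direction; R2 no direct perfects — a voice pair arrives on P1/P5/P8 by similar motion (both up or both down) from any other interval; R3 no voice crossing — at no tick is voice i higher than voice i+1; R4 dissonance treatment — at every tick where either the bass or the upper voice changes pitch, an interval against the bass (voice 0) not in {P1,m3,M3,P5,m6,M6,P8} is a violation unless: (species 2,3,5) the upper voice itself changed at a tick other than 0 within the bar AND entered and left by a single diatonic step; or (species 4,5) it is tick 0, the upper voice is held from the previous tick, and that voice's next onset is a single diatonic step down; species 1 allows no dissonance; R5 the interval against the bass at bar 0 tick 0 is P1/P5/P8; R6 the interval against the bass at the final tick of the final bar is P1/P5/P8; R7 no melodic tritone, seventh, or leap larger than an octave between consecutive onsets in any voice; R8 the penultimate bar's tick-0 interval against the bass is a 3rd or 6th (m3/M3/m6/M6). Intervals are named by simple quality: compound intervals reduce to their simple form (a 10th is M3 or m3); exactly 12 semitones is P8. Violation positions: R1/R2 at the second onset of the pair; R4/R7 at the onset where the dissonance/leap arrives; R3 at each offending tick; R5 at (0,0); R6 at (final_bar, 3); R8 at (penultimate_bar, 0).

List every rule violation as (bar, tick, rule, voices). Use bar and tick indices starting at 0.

(1, 0, R7, (1,))
(5, 2, R4, (0, 1))
(5, 2, R7, (1,))

bar 0: v0=G3 v1=G4 downbeat P8
bar 1: v0=F3 v1=A3 downbeat M3
bar 2: v0=G3 v1=E4 downbeat M6
bar 3: v0=F3 v1=A3 downbeat M3
bar 4: v0=A3 v1=E4 downbeat P5
bar 5: v0=B3 v1=D4 downbeat m3
bar 6: v0=A3 v1=F4 downbeat m6
bar 7: v0=G3 v1=G4 downbeat P8
  -> R7 @ bar 1 tick 0 v(1,): G4->A3 leap 10st
  -> R4 @ bar 5 tick 2 v(0, 1): B3/F5 TT untreated
  -> R7 @ bar 5 tick 2 v(1,): D4->F5 leap 15st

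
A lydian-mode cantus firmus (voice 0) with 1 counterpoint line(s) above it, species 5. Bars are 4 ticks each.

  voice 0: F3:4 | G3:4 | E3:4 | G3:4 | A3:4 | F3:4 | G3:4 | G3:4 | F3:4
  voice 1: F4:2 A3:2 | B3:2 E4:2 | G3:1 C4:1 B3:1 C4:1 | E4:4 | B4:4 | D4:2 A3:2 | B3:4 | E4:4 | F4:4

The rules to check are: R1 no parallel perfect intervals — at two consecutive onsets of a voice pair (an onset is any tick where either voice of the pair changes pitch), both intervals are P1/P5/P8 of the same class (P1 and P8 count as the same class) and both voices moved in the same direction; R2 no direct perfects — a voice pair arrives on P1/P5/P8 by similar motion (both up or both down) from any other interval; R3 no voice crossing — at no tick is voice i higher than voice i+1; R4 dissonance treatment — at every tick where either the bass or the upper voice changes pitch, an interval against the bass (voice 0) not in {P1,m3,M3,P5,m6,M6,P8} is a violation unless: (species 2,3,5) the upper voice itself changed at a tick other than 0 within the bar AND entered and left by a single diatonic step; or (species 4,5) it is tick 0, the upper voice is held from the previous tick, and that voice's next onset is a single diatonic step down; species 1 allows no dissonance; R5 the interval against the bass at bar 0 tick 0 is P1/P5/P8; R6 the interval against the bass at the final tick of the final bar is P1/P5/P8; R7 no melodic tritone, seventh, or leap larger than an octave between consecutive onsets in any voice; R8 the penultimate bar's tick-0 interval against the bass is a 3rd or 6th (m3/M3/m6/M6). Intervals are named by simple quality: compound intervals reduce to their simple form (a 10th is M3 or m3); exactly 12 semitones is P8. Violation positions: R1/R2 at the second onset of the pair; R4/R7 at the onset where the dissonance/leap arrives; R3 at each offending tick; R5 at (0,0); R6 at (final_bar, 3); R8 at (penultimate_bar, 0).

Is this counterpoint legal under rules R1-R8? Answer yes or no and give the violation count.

bar 0: v0=F3 v1=F4 (P8)
bar 1: v0=G3 v1=B3 (M3)
bar 2: v0=E3 v1=G3 (m3)
bar 3: v0=G3 v1=E4 (M6)
bar 4: v0=A3 v1=B4 (M2)
bar 5: v0=F3 v1=D4 (M6)
bar 6: v0=G3 v1=B3 (M3)
bar 7: v0=G3 v1=E4 (M6)
bar 8: v0=F3 v1=F4 (P8)
  R4 @ bar4.0: A3/B4 M2 untreated

No (1 violations)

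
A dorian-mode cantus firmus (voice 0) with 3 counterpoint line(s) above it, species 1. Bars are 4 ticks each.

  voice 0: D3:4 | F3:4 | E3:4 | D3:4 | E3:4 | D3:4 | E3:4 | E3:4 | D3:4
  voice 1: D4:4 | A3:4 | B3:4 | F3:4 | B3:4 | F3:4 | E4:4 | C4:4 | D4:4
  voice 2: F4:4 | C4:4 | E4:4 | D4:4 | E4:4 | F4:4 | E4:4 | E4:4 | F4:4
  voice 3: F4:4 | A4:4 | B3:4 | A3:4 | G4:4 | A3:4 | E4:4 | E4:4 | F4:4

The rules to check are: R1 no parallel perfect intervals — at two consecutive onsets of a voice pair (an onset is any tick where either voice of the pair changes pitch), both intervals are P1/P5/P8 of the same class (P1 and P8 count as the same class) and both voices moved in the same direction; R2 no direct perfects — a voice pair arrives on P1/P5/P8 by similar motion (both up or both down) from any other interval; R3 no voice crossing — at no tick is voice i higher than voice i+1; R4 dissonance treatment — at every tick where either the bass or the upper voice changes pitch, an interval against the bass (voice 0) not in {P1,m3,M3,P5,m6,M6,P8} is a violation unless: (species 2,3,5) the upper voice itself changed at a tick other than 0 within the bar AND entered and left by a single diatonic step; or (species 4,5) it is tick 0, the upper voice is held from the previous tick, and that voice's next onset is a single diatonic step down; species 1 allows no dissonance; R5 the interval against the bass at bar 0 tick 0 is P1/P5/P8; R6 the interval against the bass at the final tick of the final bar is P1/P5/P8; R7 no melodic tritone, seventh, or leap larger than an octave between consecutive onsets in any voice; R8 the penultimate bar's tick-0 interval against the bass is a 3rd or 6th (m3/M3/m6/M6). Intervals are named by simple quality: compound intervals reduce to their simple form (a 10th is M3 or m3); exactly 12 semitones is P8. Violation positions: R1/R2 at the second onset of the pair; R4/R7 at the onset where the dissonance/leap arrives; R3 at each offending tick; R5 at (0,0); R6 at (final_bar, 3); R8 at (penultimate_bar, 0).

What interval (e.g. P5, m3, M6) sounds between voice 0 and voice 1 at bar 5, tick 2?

m3

voice 0=D3 voice 1=F3 -> m3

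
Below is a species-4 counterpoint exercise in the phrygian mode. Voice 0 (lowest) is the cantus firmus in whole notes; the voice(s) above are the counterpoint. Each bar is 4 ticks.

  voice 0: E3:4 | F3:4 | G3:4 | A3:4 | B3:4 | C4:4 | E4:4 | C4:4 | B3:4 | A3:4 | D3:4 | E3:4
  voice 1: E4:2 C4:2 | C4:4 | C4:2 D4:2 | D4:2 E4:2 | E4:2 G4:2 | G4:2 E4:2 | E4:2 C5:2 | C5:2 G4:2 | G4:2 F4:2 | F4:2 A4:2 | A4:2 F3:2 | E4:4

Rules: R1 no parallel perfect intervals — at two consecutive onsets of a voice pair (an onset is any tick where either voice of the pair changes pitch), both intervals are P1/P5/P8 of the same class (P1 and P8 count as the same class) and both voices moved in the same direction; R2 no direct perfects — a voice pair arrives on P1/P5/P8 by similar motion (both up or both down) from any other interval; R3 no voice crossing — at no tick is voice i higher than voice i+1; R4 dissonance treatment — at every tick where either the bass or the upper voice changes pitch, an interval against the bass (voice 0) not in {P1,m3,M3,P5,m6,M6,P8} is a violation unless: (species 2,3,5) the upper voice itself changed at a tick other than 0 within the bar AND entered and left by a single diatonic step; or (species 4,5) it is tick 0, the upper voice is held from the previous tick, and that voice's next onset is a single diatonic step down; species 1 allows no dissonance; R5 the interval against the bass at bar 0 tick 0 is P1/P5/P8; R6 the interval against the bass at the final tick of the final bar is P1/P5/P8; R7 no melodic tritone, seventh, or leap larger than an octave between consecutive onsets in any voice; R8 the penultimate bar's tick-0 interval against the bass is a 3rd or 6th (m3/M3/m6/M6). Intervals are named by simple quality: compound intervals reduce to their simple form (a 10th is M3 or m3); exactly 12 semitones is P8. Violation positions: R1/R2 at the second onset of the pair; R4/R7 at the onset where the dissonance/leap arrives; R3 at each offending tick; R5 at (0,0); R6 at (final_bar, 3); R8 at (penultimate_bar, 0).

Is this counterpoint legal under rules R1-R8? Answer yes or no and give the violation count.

No (8 violations)

bar 0: v0=E3 v1=E4 (P8)
bar 1: v0=F3 v1=C4 (P5)
bar 2: v0=G3 v1=C4 (P4)
bar 3: v0=A3 v1=D4 (P4)
bar 4: v0=B3 v1=E4 (P4)
bar 5: v0=C4 v1=G4 (P5)
bar 6: v0=E4 v1=E4 (P1)
bar 7: v0=C4 v1=C5 (P8)
bar 8: v0=B3 v1=G4 (m6)
bar 9: v0=A3 v1=F4 (m6)
bar 10: v0=D3 v1=A4 (P5)
bar 11: v0=E3 v1=E4 (P8)
  R4 @ bar2.0: G3/C4 P4 untreated
  R4 @ bar3.0: A3/D4 P4 untreated
  R4 @ bar4.0: B3/E4 P4 untreated
  R4 @ bar8.2: B3/F4 TT untreated
  R8 @ bar10.0: penult P5 not 3rd/6th
  R7 @ bar10.2: A4->F3 leap 16st
  R2 @ bar11.0: D3/F3 m3 -> E3/E4 P8 similar
  R7 @ bar11.0: F3->E4 leap 11st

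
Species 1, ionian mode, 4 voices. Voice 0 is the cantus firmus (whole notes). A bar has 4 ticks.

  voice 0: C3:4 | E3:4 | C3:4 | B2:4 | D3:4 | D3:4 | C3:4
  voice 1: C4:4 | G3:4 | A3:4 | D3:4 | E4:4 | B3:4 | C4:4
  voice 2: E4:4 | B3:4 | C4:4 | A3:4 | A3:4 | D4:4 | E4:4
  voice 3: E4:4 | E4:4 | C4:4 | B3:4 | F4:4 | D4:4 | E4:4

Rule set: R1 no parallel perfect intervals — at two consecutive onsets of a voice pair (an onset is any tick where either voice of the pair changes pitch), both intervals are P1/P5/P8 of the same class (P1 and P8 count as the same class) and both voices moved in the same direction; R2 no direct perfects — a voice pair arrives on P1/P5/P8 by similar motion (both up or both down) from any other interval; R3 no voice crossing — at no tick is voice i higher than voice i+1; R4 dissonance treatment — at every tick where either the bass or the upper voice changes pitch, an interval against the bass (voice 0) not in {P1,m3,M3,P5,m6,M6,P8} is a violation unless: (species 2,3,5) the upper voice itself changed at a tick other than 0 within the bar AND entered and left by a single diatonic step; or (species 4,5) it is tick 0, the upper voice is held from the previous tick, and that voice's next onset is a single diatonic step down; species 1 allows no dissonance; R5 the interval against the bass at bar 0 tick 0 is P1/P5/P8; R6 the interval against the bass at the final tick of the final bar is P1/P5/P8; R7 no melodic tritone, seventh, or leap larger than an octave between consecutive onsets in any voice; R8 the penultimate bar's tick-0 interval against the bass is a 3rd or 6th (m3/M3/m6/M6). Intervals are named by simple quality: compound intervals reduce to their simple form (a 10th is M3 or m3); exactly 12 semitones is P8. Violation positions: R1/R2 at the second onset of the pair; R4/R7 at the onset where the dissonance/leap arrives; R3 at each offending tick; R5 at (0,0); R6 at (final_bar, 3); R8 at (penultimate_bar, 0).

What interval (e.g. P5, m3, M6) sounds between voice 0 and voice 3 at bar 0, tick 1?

M3

voice 0=C3 voice 3=E4 -> M3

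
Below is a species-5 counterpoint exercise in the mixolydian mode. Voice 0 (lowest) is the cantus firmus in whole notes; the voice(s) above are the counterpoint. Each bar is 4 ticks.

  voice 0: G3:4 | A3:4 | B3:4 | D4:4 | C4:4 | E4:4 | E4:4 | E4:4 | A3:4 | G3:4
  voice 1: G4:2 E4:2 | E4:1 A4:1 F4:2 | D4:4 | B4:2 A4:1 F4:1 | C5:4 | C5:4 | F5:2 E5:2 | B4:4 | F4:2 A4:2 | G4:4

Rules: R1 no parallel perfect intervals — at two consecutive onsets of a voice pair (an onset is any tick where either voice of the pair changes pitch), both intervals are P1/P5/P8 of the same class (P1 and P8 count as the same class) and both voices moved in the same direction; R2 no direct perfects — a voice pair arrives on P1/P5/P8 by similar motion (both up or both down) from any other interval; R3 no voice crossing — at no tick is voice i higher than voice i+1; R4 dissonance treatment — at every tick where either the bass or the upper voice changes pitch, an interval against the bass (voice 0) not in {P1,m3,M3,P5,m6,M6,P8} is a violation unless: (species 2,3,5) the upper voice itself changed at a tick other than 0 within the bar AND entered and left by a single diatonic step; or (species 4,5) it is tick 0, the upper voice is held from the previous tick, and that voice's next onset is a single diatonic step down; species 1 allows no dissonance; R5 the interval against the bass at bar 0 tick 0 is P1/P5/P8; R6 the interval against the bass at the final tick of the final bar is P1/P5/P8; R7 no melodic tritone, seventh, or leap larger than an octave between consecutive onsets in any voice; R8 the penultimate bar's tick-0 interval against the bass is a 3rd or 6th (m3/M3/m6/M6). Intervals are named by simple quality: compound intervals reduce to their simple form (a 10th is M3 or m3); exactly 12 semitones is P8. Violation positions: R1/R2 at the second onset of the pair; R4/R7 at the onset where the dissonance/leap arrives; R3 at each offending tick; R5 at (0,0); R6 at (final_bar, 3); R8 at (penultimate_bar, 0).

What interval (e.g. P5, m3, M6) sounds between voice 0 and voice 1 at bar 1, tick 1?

voice 0=A3 voice 1=A4 -> P8

P8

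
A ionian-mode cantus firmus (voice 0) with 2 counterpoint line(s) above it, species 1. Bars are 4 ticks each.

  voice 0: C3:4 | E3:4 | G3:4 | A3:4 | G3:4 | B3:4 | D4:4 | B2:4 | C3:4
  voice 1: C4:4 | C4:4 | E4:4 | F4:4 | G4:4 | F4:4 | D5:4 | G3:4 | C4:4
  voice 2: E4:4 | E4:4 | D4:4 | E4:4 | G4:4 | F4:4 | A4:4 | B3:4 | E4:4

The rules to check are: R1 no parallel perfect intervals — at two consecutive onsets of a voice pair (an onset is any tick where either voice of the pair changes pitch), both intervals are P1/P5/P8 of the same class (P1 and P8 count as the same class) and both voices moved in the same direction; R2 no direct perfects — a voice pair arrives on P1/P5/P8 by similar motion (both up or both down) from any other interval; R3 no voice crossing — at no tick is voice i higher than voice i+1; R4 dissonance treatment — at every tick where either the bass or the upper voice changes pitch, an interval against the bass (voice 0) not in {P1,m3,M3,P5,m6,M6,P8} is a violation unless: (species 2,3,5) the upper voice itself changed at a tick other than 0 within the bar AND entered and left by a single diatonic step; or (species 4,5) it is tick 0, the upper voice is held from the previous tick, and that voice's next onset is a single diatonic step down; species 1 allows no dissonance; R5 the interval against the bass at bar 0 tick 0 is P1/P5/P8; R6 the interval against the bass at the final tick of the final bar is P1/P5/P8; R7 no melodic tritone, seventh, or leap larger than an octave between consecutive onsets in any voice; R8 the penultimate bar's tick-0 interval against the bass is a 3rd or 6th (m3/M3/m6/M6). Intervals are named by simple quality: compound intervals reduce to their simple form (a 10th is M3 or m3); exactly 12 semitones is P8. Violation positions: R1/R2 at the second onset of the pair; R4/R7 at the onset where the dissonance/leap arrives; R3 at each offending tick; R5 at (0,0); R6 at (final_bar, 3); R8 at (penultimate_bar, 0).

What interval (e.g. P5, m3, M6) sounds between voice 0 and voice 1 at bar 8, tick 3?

P8

voice 0=C3 voice 1=C4 -> P8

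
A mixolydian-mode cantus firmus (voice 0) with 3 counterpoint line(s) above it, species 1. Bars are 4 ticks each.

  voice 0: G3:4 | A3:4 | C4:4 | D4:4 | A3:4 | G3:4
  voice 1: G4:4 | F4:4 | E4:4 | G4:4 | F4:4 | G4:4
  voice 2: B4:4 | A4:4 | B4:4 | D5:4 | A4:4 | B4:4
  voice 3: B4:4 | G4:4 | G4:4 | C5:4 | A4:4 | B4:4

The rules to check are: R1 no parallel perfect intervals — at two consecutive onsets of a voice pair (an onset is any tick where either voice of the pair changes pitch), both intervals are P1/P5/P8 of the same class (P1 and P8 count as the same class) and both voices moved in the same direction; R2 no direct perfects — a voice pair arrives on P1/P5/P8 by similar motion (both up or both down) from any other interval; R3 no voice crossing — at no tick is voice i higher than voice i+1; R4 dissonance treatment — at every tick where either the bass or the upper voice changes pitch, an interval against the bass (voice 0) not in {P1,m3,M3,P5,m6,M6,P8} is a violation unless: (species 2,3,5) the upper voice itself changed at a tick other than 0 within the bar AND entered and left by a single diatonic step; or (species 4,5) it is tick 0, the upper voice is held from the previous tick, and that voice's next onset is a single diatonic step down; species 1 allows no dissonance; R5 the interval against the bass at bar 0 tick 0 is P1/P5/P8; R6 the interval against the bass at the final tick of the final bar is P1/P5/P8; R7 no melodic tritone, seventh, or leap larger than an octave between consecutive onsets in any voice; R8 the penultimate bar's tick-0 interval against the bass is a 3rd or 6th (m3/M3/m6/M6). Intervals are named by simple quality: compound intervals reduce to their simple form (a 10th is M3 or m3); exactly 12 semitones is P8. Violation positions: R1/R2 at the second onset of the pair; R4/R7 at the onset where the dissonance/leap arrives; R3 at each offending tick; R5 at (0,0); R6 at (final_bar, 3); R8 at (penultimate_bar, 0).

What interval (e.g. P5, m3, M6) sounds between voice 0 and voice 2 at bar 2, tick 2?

voice 0=C4 voice 2=B4 -> M7

M7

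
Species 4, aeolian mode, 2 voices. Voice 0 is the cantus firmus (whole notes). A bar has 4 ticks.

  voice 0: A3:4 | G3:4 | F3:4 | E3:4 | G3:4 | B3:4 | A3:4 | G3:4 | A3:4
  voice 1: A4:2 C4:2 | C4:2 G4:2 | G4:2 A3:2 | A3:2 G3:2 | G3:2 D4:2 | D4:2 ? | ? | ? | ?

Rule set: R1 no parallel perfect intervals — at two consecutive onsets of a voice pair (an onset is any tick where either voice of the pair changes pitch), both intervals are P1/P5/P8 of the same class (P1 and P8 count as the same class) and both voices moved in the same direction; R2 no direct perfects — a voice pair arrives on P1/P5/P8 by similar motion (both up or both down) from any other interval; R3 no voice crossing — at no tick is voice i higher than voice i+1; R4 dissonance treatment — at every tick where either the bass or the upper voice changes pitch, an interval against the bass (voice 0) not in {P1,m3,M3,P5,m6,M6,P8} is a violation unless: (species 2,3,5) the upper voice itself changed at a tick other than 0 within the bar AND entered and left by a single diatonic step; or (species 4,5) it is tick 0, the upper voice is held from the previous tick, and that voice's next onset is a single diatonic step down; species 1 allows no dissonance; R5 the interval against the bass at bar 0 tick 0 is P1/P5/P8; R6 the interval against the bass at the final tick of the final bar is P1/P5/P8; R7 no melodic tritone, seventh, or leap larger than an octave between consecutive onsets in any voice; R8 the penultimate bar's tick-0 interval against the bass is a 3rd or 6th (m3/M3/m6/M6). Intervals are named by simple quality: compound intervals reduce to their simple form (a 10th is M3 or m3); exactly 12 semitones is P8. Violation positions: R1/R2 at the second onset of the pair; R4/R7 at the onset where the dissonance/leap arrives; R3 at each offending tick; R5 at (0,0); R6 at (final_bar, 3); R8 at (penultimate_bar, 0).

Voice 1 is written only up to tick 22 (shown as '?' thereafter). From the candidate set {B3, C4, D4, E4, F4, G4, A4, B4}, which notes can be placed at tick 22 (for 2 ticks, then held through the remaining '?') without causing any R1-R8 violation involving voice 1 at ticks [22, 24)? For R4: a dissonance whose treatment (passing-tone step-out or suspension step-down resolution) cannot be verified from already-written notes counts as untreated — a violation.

{B3, B4, D4, G4}

B3: legal
C4: violates R4
D4: legal
E4: violates R4
F4: violates R4
G4: legal
A4: violates R4
B4: legal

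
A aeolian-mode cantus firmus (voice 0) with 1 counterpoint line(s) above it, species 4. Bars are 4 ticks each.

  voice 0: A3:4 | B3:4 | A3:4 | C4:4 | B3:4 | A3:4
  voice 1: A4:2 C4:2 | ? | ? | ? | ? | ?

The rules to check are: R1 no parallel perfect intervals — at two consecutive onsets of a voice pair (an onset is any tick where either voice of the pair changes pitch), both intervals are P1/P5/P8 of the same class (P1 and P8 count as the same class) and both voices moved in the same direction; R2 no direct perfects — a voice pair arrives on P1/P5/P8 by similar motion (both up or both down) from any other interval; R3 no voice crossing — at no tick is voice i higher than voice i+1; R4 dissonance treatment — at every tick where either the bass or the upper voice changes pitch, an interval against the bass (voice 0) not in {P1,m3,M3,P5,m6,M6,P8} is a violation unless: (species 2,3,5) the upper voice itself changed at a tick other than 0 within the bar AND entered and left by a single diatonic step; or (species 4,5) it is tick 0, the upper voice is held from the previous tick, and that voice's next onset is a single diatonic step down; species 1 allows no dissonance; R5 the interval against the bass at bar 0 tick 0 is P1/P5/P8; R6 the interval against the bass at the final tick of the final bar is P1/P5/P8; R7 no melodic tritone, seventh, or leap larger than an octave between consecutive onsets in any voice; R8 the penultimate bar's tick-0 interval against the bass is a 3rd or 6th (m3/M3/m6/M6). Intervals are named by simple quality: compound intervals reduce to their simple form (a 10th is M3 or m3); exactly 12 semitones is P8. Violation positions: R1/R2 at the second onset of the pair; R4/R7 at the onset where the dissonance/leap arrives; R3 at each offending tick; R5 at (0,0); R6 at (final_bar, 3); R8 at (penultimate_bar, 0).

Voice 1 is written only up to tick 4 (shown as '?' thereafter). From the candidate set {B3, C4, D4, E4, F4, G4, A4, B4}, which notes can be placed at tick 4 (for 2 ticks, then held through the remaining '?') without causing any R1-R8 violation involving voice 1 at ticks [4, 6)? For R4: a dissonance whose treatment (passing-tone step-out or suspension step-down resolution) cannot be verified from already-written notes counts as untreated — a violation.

B3: legal
C4: violates R4
D4: legal
E4: violates R4
F4: violates R4
G4: legal
A4: violates R4
B4: violates R2,R7

{B3, D4, G4}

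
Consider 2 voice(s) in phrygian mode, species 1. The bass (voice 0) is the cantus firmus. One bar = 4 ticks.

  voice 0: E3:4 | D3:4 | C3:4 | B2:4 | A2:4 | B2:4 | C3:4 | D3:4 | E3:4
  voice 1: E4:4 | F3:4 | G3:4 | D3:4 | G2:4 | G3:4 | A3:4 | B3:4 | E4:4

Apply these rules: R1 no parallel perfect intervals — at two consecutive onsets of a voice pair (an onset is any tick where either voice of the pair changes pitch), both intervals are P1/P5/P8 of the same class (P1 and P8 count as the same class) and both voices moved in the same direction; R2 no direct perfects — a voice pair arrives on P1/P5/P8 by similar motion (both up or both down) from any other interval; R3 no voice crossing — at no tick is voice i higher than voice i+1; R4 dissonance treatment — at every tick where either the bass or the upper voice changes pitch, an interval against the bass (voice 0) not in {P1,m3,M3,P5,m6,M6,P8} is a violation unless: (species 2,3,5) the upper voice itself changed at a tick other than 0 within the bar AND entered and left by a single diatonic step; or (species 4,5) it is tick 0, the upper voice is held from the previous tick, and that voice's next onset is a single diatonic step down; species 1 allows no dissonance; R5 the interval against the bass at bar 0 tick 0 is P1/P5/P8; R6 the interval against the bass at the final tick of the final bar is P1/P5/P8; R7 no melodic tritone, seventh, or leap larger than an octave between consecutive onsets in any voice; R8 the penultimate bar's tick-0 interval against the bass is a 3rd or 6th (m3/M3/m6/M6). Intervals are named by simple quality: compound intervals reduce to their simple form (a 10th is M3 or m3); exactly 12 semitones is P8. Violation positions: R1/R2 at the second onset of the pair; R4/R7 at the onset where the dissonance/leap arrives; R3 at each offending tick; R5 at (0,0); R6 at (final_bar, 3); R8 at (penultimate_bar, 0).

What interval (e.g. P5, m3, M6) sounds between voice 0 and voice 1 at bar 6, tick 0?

voice 0=C3 voice 1=A3 -> M6

M6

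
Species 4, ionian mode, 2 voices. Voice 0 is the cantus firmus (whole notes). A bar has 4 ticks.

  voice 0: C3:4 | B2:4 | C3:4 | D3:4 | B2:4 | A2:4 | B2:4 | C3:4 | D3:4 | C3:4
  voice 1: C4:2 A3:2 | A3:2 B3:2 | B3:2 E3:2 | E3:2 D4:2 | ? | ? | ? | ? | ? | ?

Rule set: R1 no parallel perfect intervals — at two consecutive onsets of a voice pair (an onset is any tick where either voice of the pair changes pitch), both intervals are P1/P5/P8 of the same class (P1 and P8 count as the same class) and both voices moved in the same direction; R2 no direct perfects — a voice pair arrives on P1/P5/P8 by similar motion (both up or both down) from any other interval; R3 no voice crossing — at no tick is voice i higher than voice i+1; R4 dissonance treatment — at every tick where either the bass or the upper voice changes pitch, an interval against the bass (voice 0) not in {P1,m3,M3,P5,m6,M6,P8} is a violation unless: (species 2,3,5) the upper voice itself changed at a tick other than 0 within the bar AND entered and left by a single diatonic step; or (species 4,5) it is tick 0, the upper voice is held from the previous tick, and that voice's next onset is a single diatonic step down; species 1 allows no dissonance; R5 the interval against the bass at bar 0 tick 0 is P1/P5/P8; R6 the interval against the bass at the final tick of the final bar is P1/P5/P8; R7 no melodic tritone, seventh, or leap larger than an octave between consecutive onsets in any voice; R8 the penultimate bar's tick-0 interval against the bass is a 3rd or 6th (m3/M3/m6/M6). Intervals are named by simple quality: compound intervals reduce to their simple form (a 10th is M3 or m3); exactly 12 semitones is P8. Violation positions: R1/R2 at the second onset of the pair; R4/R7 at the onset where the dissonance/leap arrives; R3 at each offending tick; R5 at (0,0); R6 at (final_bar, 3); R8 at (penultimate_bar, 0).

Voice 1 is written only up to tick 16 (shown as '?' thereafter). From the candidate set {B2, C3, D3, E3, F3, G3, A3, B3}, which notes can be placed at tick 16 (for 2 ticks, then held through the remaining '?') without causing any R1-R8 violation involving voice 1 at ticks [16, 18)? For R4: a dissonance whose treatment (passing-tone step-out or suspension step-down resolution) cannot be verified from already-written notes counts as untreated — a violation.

B2: violates R1,R7
C3: violates R4,R7
D3: legal
E3: violates R4,R7
F3: violates R4
G3: legal
A3: violates R4
B3: violates R1

{D3, G3}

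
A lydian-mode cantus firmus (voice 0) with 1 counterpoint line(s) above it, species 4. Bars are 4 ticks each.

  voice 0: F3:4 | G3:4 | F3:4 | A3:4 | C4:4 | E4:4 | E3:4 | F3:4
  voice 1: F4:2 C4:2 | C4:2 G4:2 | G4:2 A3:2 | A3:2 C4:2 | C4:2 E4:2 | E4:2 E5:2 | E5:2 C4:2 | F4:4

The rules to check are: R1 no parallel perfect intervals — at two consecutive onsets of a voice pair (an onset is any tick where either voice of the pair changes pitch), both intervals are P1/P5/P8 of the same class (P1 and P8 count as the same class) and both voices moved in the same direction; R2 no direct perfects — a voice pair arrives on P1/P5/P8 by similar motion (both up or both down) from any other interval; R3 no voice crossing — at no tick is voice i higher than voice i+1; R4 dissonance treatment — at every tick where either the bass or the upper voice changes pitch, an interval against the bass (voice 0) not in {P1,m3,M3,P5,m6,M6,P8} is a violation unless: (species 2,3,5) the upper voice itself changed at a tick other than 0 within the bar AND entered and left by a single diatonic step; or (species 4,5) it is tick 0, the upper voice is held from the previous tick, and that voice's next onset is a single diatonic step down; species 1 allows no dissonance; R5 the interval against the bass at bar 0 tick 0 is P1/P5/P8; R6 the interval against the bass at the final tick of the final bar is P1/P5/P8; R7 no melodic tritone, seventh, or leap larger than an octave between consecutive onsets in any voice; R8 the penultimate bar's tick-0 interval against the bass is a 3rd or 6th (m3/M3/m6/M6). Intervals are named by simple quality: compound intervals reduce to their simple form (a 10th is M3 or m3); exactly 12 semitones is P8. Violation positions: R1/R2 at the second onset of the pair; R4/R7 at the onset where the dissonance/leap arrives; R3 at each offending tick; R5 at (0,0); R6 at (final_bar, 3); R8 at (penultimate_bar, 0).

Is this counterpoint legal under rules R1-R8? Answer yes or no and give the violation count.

bar 0: v0=F3 v1=F4 (P8)
bar 1: v0=G3 v1=C4 (P4)
bar 2: v0=F3 v1=G4 (M2)
bar 3: v0=A3 v1=A3 (P1)
bar 4: v0=C4 v1=C4 (P1)
bar 5: v0=E4 v1=E4 (P1)
bar 6: v0=E3 v1=E5 (P1)
bar 7: v0=F3 v1=F4 (P8)
  R4 @ bar1.0: G3/C4 P4 untreated
  R4 @ bar2.0: F3/G4 M2 untreated
  R7 @ bar2.2: G4->A3 leap 10st
  R8 @ bar6.0: penult P1 not 3rd/6th
  R7 @ bar6.2: E5->C4 leap 16st
  R2 @ bar7.0: E3/C4 m6 -> F3/F4 P8 similar

No (6 violations)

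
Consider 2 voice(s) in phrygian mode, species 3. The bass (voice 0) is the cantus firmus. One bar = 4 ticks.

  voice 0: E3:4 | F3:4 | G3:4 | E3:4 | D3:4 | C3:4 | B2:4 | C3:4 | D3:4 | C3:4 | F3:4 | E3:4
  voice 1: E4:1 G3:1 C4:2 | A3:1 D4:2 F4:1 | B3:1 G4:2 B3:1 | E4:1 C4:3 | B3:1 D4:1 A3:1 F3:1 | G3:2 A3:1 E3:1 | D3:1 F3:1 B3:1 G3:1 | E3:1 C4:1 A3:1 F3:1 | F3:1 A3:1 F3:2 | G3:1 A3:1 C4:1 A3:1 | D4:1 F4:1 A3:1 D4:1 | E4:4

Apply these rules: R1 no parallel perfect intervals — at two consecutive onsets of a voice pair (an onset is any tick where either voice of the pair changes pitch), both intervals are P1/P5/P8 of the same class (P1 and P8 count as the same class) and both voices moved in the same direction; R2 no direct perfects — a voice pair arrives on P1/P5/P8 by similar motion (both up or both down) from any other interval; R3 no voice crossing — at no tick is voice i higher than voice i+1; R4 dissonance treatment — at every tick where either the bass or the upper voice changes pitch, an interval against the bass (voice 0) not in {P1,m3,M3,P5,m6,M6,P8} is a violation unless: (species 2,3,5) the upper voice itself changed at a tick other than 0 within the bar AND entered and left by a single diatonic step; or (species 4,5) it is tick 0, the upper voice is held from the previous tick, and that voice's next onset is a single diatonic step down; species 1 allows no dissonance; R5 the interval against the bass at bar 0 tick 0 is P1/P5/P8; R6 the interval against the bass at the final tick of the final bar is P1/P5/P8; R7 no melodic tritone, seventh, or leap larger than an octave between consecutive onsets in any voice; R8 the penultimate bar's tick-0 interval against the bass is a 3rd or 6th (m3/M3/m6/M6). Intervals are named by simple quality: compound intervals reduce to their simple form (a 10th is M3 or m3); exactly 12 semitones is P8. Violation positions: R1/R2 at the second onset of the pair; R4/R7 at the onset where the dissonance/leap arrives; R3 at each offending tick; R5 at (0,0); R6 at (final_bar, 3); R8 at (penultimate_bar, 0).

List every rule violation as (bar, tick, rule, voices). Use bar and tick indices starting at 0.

bar 0: v0=E3 v1=E4 downbeat P8
bar 1: v0=F3 v1=A3 downbeat M3
bar 2: v0=G3 v1=B3 downbeat M3
bar 3: v0=E3 v1=E4 downbeat P8
bar 4: v0=D3 v1=B3 downbeat M6
bar 5: v0=C3 v1=G3 downbeat P5
bar 6: v0=B2 v1=D3 downbeat m3
bar 7: v0=C3 v1=E3 downbeat M3
bar 8: v0=D3 v1=F3 downbeat m3
bar 9: v0=C3 v1=G3 downbeat P5
bar 10: v0=F3 v1=D4 downbeat M6
bar 11: v0=E3 v1=E4 downbeat P8
  -> R7 @ bar 2 tick 0 v(1,): F4->B3 leap 6st
  -> R4 @ bar 6 tick 1 v(0, 1): B2/F3 TT untreated
  -> R7 @ bar 6 tick 2 v(1,): F3->B3 leap 6st
  -> R4 @ bar 7 tick 3 v(0, 1): C3/F3 P4 untreated

(2, 0, R7, (1,))
(6, 1, R4, (0, 1))
(6, 2, R7, (1,))
(7, 3, R4, (0, 1))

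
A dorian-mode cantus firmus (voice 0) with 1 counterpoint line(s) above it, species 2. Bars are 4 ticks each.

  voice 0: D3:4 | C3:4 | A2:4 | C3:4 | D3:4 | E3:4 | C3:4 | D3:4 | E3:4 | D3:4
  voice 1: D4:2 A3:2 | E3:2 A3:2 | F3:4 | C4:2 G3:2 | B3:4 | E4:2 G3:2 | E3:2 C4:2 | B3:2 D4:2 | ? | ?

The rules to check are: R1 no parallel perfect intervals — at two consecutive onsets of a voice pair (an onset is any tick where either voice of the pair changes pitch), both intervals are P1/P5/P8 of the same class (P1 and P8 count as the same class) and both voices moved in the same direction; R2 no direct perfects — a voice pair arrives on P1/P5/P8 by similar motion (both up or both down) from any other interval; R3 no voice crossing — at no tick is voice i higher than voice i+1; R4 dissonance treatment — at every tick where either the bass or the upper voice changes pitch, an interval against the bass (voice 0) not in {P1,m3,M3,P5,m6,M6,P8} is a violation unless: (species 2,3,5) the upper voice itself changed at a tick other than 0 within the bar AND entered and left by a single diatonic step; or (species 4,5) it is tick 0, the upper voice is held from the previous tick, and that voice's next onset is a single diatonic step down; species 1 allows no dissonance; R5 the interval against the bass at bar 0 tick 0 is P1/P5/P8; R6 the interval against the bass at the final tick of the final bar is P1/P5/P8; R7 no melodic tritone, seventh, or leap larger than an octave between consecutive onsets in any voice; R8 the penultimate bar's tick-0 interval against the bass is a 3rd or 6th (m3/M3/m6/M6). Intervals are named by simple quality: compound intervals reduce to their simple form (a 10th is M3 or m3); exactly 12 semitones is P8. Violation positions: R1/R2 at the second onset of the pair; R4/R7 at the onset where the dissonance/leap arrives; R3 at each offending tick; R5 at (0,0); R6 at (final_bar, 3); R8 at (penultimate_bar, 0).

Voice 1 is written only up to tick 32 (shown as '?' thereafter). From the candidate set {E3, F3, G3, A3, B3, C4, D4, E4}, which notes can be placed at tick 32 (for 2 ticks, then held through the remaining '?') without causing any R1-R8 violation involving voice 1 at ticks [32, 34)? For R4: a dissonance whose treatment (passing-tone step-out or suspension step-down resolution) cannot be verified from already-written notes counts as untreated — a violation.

{C4, G3}

E3: violates R7,R8
F3: violates R4,R8
G3: legal
A3: violates R4,R8
B3: violates R8
C4: legal
D4: violates R4,R8
E4: violates R1,R8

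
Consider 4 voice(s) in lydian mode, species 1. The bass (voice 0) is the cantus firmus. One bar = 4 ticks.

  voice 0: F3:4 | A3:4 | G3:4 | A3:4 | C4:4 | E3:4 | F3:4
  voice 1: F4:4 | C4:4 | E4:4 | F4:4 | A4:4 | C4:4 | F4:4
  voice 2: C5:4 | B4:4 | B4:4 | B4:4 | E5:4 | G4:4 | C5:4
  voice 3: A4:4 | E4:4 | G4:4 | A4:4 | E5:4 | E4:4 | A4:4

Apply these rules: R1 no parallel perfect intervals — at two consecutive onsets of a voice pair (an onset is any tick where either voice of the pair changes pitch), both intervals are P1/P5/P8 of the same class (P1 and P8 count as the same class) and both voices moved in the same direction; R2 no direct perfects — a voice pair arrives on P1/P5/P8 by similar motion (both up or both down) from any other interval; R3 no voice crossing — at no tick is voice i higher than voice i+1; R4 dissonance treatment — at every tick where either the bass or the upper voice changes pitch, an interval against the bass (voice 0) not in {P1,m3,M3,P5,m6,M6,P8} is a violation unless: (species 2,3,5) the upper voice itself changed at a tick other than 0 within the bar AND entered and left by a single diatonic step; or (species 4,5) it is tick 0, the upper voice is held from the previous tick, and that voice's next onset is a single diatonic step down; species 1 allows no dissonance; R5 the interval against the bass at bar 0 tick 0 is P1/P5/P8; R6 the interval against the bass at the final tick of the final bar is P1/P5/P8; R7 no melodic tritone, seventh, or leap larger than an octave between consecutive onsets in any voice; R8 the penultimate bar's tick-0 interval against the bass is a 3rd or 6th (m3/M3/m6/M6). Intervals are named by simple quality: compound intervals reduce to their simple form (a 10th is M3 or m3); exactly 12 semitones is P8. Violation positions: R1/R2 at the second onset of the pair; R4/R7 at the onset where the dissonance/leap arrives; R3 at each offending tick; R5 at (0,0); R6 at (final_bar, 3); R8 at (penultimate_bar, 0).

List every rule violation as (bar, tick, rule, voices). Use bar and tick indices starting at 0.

bar 0: v0=F3 v1=F4 v2=C5 v3=A4 downbeat M3
bar 1: v0=A3 v1=C4 v2=B4 v3=E4 downbeat P5
bar 2: v0=G3 v1=E4 v2=B4 v3=G4 downbeat P8
bar 3: v0=A3 v1=F4 v2=B4 v3=A4 downbeat P8
bar 4: v0=C4 v1=A4 v2=E5 v3=E5 downbeat M3
bar 5: v0=E3 v1=C4 v2=G4 v3=E4 downbeat P8
bar 6: v0=F3 v1=F4 v2=C5 v3=A4 downbeat M3
  -> R3 @ bar 0 tick 0 v(2, 3): C5 above A4
  -> R5 @ bar 0 tick 0 v(0, 3): opens on M3
  -> R3 @ bar 0 tick 1 v(2, 3): C5 above A4
  -> R3 @ bar 0 tick 2 v(2, 3): C5 above A4
  -> R3 @ bar 0 tick 3 v(2, 3): C5 above A4
  -> R2 @ bar 1 tick 0 v(2, 3): C5/A4 m3 -> B4/E4 P5 similar
  -> R3 @ bar 1 tick 0 v(2, 3): B4 above E4
  -> R4 @ bar 1 tick 0 v(0, 2): A3/B4 M2 untreated
  -> R3 @ bar 1 tick 1 v(2, 3): B4 above E4
  -> R3 @ bar 1 tick 2 v(2, 3): B4 above E4
  -> R3 @ bar 1 tick 3 v(2, 3): B4 above E4
  -> R3 @ bar 2 tick 0 v(2, 3): B4 above G4
  -> R3 @ bar 2 tick 1 v(2, 3): B4 above G4
  -> R3 @ bar 2 tick 2 v(2, 3): B4 above G4
  -> R3 @ bar 2 tick 3 v(2, 3): B4 above G4
  -> R1 @ bar 3 tick 0 v(0, 3): G3/G4 P8 -> A3/A4 P8 similar
  -> R3 @ bar 3 tick 0 v(2, 3): B4 above A4
  -> R4 @ bar 3 tick 0 v(0, 2): A3/B4 M2 untreated
  -> R3 @ bar 3 tick 1 v(2, 3): B4 above A4
  -> R3 @ bar 3 tick 2 v(2, 3): B4 above A4
  -> R3 @ bar 3 tick 3 v(2, 3): B4 above A4
  -> R2 @ bar 4 tick 0 v(1, 2): F4/B4 TT -> A4/E5 P5 similar
  -> R2 @ bar 4 tick 0 v(1, 3): F4/A4 M3 -> A4/E5 P5 similar
  -> R2 @ bar 4 tick 0 v(2, 3): B4/A4 M2 -> E5/E5 P1 similar
  -> R1 @ bar 5 tick 0 v(1, 2): A4/E5 P5 -> C4/G4 P5 similar
  -> R2 @ bar 5 tick 0 v(0, 3): C4/E5 M3 -> E3/E4 P8 similar
  -> R3 @ bar 5 tick 0 v(2, 3): G4 above E4
  -> R8 @ bar 5 tick 0 v(0, 3): penult P8 not 3rd/6th
  -> R3 @ bar 5 tick 1 v(2, 3): G4 above E4
  -> R3 @ bar 5 tick 2 v(2, 3): G4 above E4
  -> R3 @ bar 5 tick 3 v(2, 3): G4 above E4
  -> R1 @ bar 6 tick 0 v(1, 2): C4/G4 P5 -> F4/C5 P5 similar
  -> R2 @ bar 6 tick 0 v(0, 1): E3/C4 m6 -> F3/F4 P8 similar
  -> R2 @ bar 6 tick 0 v(0, 2): E3/G4 m3 -> F3/C5 P5 similar
  -> R3 @ bar 6 tick 0 v(2, 3): C5 above A4
  -> R3 @ bar 6 tick 1 v(2, 3): C5 above A4
  -> R3 @ bar 6 tick 2 v(2, 3): C5 above A4
  -> R3 @ bar 6 tick 3 v(2, 3): C5 above A4
  -> R6 @ bar 6 tick 3 v(0, 3): closes on M3

(0, 0, R3, (2, 3))
(0, 0, R5, (0, 3))
(0, 1, R3, (2, 3))
(0, 2, R3, (2, 3))
(0, 3, R3, (2, 3))
(1, 0, R2, (2, 3))
(1, 0, R3, (2, 3))
(1, 0, R4, (0, 2))
(1, 1, R3, (2, 3))
(1, 2, R3, (2, 3))
(1, 3, R3, (2, 3))
(2, 0, R3, (2, 3))
(2, 1, R3, (2, 3))
(2, 2, R3, (2, 3))
(2, 3, R3, (2, 3))
(3, 0, R1, (0, 3))
(3, 0, R3, (2, 3))
(3, 0, R4, (0, 2))
(3, 1, R3, (2, 3))
(3, 2, R3, (2, 3))
(3, 3, R3, (2, 3))
(4, 0, R2, (1, 2))
(4, 0, R2, (1, 3))
(4, 0, R2, (2, 3))
(5, 0, R1, (1, 2))
(5, 0, R2, (0, 3))
(5, 0, R3, (2, 3))
(5, 0, R8, (0, 3))
(5, 1, R3, (2, 3))
(5, 2, R3, (2, 3))
(5, 3, R3, (2, 3))
(6, 0, R1, (1, 2))
(6, 0, R2, (0, 1))
(6, 0, R2, (0, 2))
(6, 0, R3, (2, 3))
(6, 1, R3, (2, 3))
(6, 2, R3, (2, 3))
(6, 3, R3, (2, 3))
(6, 3, R6, (0, 3))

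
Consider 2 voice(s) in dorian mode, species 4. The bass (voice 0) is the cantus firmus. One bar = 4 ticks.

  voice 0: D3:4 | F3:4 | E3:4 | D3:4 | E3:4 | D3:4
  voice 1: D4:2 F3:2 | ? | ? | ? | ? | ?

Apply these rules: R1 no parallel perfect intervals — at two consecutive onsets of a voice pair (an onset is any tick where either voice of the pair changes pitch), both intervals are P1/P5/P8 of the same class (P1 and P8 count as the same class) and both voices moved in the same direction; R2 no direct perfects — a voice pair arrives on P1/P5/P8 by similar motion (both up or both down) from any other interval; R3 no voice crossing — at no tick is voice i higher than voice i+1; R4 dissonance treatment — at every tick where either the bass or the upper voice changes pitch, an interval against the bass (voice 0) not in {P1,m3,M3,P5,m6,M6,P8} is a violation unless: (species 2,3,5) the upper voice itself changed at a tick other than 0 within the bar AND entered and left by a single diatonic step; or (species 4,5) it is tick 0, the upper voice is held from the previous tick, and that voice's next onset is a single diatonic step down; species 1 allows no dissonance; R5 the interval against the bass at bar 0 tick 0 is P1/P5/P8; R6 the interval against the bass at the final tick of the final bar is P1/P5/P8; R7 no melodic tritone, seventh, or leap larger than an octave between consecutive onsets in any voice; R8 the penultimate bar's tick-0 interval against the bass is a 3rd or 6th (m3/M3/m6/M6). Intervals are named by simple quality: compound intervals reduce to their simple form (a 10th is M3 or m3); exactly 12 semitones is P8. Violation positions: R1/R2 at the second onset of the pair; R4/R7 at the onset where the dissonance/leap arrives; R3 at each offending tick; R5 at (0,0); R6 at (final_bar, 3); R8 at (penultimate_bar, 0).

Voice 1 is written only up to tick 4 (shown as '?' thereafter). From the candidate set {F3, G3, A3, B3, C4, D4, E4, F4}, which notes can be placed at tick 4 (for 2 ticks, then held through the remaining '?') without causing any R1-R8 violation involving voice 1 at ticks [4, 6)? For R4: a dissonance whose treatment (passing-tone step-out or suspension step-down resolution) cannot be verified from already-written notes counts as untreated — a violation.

{A3, D4, F3}

F3: legal
G3: violates R4
A3: legal
B3: violates R4,R7
C4: violates R2
D4: legal
E4: violates R4,R7
F4: violates R2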